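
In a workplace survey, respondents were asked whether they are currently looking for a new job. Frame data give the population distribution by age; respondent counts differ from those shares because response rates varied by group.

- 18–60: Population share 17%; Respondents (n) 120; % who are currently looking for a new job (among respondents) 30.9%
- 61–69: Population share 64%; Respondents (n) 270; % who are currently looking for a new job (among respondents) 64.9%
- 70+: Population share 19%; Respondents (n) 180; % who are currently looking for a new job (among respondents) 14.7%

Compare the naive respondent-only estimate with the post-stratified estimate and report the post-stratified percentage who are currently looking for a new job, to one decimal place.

49.6%

Naive respondent-only estimate (weights = respondent counts):
  (120/570)×30.9 + (270/570)×64.9 + (180/570)×14.7 = 41.8895%
Reweighting by population age shares:
  0.17×30.9 + 0.64×64.9 + 0.19×14.7 = 49.582%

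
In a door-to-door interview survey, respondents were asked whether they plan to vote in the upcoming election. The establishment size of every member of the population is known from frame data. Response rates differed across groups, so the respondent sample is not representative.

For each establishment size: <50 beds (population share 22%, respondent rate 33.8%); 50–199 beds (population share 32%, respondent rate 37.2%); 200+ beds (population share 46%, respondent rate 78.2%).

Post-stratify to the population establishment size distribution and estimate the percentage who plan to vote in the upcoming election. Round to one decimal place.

55.3%

Weight each group's respondent value by its population share:
  <50 beds: 0.22 × 33.8 = 7.436
  50–199 beds: 0.32 × 37.2 = 11.904
  200+ beds: 0.46 × 78.2 = 35.972
Post-stratified estimate = 55.312 → 55.3%.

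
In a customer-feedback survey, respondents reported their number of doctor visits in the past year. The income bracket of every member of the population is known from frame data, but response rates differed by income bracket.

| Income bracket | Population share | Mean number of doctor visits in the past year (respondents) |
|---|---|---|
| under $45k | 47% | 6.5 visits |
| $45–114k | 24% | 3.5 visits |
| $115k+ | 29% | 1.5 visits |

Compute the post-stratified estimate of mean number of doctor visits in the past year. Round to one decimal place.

Reweight to the known income bracket distribution:
  under $45k: 0.47 × 6.5 = 3.055
  $45–114k: 0.24 × 3.5 = 0.84
  $115k+: 0.29 × 1.5 = 0.435
Post-stratified estimate = 4.33 → 4.3.

4.3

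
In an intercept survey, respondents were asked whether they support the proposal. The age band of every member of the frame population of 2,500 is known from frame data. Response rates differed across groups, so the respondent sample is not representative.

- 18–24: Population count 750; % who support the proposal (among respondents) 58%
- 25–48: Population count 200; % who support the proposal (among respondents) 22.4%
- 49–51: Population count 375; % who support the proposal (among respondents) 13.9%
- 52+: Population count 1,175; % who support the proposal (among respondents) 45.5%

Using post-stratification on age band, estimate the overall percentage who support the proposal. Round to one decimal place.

Post-stratification weights by population share, not respondent share:
  18–24: (750/2,500) × 58 = 17.4
  25–48: (200/2,500) × 22.4 = 1.792
  49–51: (375/2,500) × 13.9 = 2.085
  52+: (1,175/2,500) × 45.5 = 21.385
Post-stratified estimate = 42.662 → 42.7%.

42.7%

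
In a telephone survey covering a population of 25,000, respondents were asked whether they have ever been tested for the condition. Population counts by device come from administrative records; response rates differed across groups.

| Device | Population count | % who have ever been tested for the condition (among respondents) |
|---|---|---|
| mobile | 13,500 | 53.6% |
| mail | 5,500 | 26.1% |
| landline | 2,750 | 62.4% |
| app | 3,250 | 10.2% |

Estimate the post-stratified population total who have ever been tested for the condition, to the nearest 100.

10,700

Estimated count per cell = population count × respondent percentage:
  mobile: 13,500 × 53.6% = 7236
  mail: 5,500 × 26.1% = 1435.5
  landline: 2,750 × 62.4% = 1716
  app: 3,250 × 10.2% = 331.5
Estimated total = 10,719 → 10,700.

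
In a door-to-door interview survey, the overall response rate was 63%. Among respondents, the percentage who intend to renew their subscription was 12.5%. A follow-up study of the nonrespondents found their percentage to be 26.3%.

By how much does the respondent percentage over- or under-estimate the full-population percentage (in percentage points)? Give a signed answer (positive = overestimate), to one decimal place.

-5.1 percentage points

Nonresponse fraction = 1 − 0.63 = 0.37.
Bias = (nonresponse fraction) × (respondent percentage − nonrespondent percentage)
     = 0.37 × (12.5 − 26.3) = 0.37 × -13.8 = -5.106.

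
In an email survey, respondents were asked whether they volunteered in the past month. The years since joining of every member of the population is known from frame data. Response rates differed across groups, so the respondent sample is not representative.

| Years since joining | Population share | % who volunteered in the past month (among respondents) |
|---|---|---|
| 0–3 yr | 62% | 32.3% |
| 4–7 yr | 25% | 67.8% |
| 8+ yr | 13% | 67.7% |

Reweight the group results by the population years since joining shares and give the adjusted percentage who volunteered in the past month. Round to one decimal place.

45.8%

Post-stratification weights by population share, not respondent share:
  0–3 yr: 0.62 × 32.3 = 20.026
  4–7 yr: 0.25 × 67.8 = 16.95
  8+ yr: 0.13 × 67.7 = 8.801
Post-stratified estimate = 45.777 → 45.8%.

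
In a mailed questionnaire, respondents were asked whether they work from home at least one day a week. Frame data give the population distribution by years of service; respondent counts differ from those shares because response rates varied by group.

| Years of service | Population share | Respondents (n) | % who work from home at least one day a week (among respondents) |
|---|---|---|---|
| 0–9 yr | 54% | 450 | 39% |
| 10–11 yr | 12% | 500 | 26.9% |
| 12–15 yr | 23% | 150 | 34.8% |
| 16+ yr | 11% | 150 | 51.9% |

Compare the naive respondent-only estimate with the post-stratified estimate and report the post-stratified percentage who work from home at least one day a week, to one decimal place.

Naive respondent-only estimate (weights = respondent counts):
  (450/1250)×39 + (500/1250)×26.9 + (150/1250)×34.8 + (150/1250)×51.9 = 35.204%
Post-stratifying to population shares instead:
  0.54×39 + 0.12×26.9 + 0.23×34.8 + 0.11×51.9 = 38.001%

38.0%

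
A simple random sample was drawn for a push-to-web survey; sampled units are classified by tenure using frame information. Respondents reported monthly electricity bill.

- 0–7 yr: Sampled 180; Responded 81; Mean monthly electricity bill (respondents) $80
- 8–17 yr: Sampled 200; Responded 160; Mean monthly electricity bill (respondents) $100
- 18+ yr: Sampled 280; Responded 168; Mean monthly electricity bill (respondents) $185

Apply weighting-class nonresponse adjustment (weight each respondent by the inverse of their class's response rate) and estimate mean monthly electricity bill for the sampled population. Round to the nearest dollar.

$131

Class response rates: 0–7 yr 81/180 = 45%, 8–17 yr 160/200 = 80%, 18+ yr 168/280 = 60%.
Each respondent's weight = sampled/responded in their class; summing within a class gives n_sampled, so:
  0–7 yr: 180 × 80 = 14,400
  8–17 yr: 200 × 100 = 20,000
  18+ yr: 280 × 185 = 51,800
Adjusted estimate = 86,200 / 660 = 130.606 → $131.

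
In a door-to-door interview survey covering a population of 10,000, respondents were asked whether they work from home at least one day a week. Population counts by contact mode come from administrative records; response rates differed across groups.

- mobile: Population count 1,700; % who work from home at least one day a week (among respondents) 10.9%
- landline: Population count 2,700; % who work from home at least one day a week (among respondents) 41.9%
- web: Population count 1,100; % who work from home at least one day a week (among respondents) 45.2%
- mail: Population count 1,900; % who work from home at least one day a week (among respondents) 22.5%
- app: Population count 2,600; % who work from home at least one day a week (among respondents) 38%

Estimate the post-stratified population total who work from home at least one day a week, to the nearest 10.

3,230

Apply each group's respondent rate to its population count:
  mobile: 1,700 × 10.9% = 185.3
  landline: 2,700 × 41.9% = 1131.3
  web: 1,100 × 45.2% = 497.2
  mail: 1,900 × 22.5% = 427.5
  app: 2,600 × 38% = 988
Estimated total = 3229.3 → 3,230.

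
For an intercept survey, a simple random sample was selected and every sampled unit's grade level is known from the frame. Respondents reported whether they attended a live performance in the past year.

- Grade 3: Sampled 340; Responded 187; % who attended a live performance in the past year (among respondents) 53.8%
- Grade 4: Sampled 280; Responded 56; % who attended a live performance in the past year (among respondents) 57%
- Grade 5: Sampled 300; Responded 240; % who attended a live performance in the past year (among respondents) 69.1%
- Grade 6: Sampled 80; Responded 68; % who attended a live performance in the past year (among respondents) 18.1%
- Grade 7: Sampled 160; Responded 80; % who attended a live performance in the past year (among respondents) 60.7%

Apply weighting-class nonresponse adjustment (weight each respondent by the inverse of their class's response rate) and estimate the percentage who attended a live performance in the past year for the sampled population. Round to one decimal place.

Class response rates: Grade 3 187/340 = 55%, Grade 4 56/280 = 20%, Grade 5 240/300 = 80%, Grade 6 68/80 = 85%, Grade 7 80/160 = 50%.
Weighting each respondent by the inverse class response rate inflates each class back to its sampled size, so the class weight is n_sampled:
  Grade 3: 340 × 53.8 = 18,292
  Grade 4: 280 × 57 = 15,960
  Grade 5: 300 × 69.1 = 20,730
  Grade 6: 80 × 18.1 = 1448
  Grade 7: 160 × 60.7 = 9712
Adjusted estimate = 66,142 / 1,160 = 57.019 → 57.0%.

57.0%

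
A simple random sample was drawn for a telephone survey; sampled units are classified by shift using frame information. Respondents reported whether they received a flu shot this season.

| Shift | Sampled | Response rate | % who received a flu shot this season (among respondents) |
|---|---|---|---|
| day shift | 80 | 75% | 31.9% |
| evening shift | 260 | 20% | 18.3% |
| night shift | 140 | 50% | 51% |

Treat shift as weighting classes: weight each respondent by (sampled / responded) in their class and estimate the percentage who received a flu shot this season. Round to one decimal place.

30.1%

Inverse-response-rate weighting restores each class to its sampled count, so class totals weight by n_sampled:
  day shift: 80 × 31.9 = 2552
  evening shift: 260 × 18.3 = 4758
  night shift: 140 × 51 = 7140
Adjusted estimate = 14,450 / 480 = 30.1042 → 30.1%.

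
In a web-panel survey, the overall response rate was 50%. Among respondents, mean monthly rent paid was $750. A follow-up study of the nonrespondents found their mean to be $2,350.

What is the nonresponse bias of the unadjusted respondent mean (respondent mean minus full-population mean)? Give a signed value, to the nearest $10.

-$800

Nonresponse fraction = 1 − 0.5 = 0.5.
Bias = (nonresponse fraction) × (respondent mean − nonrespondent mean)
     = 0.5 × (750 − 2350) = 0.5 × -1600 = -800.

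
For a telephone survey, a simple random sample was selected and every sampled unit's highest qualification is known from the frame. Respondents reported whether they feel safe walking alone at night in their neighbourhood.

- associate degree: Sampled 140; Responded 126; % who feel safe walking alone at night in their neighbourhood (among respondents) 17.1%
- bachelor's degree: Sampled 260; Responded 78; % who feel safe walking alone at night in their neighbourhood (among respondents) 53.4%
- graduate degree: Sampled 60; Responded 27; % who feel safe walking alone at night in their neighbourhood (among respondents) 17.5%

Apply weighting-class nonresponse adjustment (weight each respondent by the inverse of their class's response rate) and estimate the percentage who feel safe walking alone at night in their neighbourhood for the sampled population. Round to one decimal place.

37.7%

Class response rates: associate degree 126/140 = 90%, bachelor's degree 78/260 = 30%, graduate degree 27/60 = 45%.
With weight = n_sampled/n_responded per class, the weighted class total is n_sampled:
  associate degree: 140 × 17.1 = 2394
  bachelor's degree: 260 × 53.4 = 13,884
  graduate degree: 60 × 17.5 = 1050
Adjusted estimate = 17,328 / 460 = 37.6696 → 37.7%.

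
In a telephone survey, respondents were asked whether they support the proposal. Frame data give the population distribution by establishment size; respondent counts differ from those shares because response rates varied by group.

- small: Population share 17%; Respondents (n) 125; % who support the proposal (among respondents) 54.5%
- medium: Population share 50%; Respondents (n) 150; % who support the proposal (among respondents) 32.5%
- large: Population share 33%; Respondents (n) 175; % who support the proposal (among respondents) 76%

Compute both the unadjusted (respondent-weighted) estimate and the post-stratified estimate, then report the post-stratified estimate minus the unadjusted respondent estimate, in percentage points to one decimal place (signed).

Naive respondent-only estimate (weights = respondent counts):
  (125/450)×54.5 + (150/450)×32.5 + (175/450)×76 = 55.5278%
Post-stratifying to population shares instead:
  0.17×54.5 + 0.5×32.5 + 0.33×76 = 50.595%
Difference = 50.595 − 55.5278 = -4.9328 pp.

-4.9 percentage points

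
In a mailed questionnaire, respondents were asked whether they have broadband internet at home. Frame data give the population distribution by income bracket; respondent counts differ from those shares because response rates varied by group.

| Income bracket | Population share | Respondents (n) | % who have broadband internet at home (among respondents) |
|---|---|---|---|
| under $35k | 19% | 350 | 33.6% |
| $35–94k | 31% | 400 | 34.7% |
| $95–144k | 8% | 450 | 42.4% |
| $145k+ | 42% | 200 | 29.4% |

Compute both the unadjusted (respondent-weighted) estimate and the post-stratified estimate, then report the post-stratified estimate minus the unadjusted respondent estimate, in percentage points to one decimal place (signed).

-3.3 percentage points

Without adjustment, the pooled respondent share is:
  (350/1400)×33.6 + (400/1400)×34.7 + (450/1400)×42.4 + (200/1400)×29.4 = 36.1429%
Reweighting by population income bracket shares:
  0.19×33.6 + 0.31×34.7 + 0.08×42.4 + 0.42×29.4 = 32.881%
Difference = 32.881 − 36.1429 = -3.2619 pp.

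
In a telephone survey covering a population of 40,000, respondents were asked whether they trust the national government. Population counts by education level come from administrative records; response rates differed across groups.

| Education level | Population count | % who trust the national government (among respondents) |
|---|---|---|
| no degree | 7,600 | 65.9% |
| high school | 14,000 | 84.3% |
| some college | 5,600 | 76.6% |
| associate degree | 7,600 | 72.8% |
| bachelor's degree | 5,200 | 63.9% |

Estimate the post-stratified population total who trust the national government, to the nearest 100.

Estimated count per cell = population count × respondent percentage:
  no degree: 7,600 × 65.9% = 5008.4
  high school: 14,000 × 84.3% = 11,802
  some college: 5,600 × 76.6% = 4289.6
  associate degree: 7,600 × 72.8% = 5532.8
  bachelor's degree: 5,200 × 63.9% = 3322.8
Estimated total = 29955.6 → 30,000.

30,000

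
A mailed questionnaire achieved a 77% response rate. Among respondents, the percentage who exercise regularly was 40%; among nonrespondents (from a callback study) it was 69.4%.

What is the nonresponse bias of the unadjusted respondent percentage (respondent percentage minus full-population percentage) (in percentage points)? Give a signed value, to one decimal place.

-6.8 percentage points

Nonresponse fraction = 1 − 0.77 = 0.23.
Bias = (nonresponse fraction) × (respondent percentage − nonrespondent percentage)
     = 0.23 × (40 − 69.4) = 0.23 × -29.4 = -6.762.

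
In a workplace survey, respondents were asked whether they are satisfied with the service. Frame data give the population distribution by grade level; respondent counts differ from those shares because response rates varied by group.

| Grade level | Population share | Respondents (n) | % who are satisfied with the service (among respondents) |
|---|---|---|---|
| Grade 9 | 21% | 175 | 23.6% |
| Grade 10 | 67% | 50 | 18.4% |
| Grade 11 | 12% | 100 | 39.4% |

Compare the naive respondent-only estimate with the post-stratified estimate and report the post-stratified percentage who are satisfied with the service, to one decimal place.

22.0%

Without adjustment, the pooled respondent share is:
  (175/325)×23.6 + (50/325)×18.4 + (100/325)×39.4 = 27.6615%
Post-stratified estimate weights by population shares:
  0.21×23.6 + 0.67×18.4 + 0.12×39.4 = 22.012%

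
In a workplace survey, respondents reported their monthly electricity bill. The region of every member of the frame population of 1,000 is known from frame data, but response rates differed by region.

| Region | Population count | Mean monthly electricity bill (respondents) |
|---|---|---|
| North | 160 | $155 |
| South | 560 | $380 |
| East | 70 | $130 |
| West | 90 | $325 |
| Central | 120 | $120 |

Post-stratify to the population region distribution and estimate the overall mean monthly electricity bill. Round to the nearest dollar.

Reweight to the known region distribution:
  North: (160/1,000) × 155 = 24.8
  South: (560/1,000) × 380 = 212.8
  East: (70/1,000) × 130 = 9.1
  West: (90/1,000) × 325 = 29.25
  Central: (120/1,000) × 120 = 14.4
Post-stratified estimate = 290.35 → $290.

$290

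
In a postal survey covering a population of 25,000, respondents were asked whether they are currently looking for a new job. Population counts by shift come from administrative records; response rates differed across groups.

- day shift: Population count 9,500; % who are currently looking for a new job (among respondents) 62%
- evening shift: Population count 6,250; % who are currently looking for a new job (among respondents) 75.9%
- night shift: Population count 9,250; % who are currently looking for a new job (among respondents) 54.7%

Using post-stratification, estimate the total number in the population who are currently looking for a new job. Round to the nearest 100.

15,700

Each cell contributes its population count × the respondent rate:
  day shift: 9,500 × 62% = 5890
  evening shift: 6,250 × 75.9% = 4743.75
  night shift: 9,250 × 54.7% = 5059.75
Estimated total = 15693.5 → 15,700.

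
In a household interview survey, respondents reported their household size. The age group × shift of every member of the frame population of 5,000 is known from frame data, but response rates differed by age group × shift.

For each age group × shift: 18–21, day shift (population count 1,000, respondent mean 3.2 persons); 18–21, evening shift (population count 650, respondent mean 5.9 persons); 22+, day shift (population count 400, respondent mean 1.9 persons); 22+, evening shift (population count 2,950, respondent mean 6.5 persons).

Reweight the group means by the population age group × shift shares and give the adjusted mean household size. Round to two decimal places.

Weight each group's respondent value by its population share:
  18–21, day shift: (1,000/5,000) × 3.2 = 0.64
  18–21, evening shift: (650/5,000) × 5.9 = 0.767
  22+, day shift: (400/5,000) × 1.9 = 0.152
  22+, evening shift: (2,950/5,000) × 6.5 = 3.835
Post-stratified estimate = 5.394 → 5.39.

5.39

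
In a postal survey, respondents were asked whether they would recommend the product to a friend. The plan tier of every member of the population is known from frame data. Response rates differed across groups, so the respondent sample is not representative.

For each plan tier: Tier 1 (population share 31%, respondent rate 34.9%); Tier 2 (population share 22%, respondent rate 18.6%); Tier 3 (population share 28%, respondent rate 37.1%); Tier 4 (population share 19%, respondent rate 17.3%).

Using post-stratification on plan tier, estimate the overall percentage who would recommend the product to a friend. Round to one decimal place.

28.6%

Reweight to the known plan tier distribution:
  Tier 1: 0.31 × 34.9 = 10.819
  Tier 2: 0.22 × 18.6 = 4.092
  Tier 3: 0.28 × 37.1 = 10.388
  Tier 4: 0.19 × 17.3 = 3.287
Post-stratified estimate = 28.586 → 28.6%.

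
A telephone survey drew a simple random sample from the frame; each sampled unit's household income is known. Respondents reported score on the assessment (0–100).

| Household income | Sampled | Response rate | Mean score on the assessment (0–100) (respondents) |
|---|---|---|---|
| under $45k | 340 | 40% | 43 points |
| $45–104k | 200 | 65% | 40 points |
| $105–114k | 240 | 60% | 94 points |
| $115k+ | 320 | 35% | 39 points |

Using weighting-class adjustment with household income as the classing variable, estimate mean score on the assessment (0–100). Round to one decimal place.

Weighting each respondent by the inverse class response rate inflates each class back to its sampled size, so the class weight is n_sampled:
  under $45k: 340 × 43 = 14,620
  $45–104k: 200 × 40 = 8000
  $105–114k: 240 × 94 = 22,560
  $115k+: 320 × 39 = 12,480
Adjusted estimate = 57,660 / 1,100 = 52.4182 → 52.4.

52.4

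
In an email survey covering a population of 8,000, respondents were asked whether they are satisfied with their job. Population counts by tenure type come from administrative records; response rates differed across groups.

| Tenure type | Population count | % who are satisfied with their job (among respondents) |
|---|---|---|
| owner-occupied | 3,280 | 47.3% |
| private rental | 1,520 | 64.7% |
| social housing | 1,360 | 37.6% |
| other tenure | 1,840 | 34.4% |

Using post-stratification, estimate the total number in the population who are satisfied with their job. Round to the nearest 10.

Each cell contributes its population count × the respondent rate:
  owner-occupied: 3,280 × 47.3% = 1551.44
  private rental: 1,520 × 64.7% = 983.44
  social housing: 1,360 × 37.6% = 511.36
  other tenure: 1,840 × 34.4% = 632.96
Estimated total = 3679.2 → 3,680.

3,680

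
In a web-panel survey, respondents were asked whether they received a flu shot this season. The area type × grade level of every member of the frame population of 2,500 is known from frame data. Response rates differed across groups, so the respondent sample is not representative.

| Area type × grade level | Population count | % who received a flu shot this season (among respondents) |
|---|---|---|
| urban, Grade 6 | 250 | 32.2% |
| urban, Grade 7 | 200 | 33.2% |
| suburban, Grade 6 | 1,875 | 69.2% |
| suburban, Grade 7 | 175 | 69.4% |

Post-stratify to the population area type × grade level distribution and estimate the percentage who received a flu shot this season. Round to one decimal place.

62.6%

Post-stratification weights by population share, not respondent share:
  urban, Grade 6: (250/2,500) × 32.2 = 3.22
  urban, Grade 7: (200/2,500) × 33.2 = 2.656
  suburban, Grade 6: (1,875/2,500) × 69.2 = 51.9
  suburban, Grade 7: (175/2,500) × 69.4 = 4.858
Post-stratified estimate = 62.634 → 62.6%.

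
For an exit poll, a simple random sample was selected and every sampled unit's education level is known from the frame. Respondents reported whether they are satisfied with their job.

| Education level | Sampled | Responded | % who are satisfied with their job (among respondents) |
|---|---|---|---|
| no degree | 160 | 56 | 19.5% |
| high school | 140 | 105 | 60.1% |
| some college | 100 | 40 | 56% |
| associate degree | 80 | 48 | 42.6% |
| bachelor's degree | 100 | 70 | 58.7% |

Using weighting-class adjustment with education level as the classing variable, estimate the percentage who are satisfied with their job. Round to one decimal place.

45.5%

Response rates by class: no degree 56/160 = 35%, high school 105/140 = 75%, some college 40/100 = 40%, associate degree 48/80 = 60%, bachelor's degree 70/100 = 70%.
Each respondent's weight = sampled/responded in their class; summing within a class gives n_sampled, so:
  no degree: 160 × 19.5 = 3120
  high school: 140 × 60.1 = 8414
  some college: 100 × 56 = 5600
  associate degree: 80 × 42.6 = 3408
  bachelor's degree: 100 × 58.7 = 5870
Adjusted estimate = 26,412 / 580 = 45.5379 → 45.5%.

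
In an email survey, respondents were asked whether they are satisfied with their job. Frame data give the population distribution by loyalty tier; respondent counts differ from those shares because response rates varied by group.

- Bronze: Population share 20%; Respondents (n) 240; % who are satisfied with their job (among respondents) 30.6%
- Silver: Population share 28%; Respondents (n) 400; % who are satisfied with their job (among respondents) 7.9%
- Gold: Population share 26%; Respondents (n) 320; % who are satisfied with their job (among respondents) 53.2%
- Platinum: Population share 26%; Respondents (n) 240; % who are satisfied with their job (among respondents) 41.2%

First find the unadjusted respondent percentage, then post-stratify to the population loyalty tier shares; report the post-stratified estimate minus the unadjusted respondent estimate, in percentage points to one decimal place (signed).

+1.7 percentage points

Without adjustment, the pooled respondent share is:
  (240/1200)×30.6 + (400/1200)×7.9 + (320/1200)×53.2 + (240/1200)×41.2 = 31.18%
Reweighting by population loyalty tier shares:
  0.2×30.6 + 0.28×7.9 + 0.26×53.2 + 0.26×41.2 = 32.876%
Difference = 32.876 − 31.18 = 1.696 pp.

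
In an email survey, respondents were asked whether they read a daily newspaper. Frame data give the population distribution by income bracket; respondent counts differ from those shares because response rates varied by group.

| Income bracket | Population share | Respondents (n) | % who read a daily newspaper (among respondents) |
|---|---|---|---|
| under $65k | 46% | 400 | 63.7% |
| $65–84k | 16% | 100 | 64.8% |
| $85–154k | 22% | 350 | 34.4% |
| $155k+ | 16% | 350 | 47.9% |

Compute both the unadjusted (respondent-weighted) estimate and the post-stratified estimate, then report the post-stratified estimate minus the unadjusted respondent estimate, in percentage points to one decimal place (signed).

Unadjusted (pooled respondent) estimate weights by respondent counts:
  (400/1200)×63.7 + (100/1200)×64.8 + (350/1200)×34.4 + (350/1200)×47.9 = 50.6375%
Reweighting by population income bracket shares:
  0.46×63.7 + 0.16×64.8 + 0.22×34.4 + 0.16×47.9 = 54.902%
Difference = 54.902 − 50.6375 = 4.2645 pp.

+4.3 percentage points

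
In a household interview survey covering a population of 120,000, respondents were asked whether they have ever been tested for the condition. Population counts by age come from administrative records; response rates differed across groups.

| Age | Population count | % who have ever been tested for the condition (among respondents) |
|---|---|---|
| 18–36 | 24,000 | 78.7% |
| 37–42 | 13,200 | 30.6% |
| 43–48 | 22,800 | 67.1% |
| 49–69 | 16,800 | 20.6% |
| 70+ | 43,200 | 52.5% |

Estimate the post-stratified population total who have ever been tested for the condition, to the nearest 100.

Each cell contributes its population count × the respondent rate:
  18–36: 24,000 × 78.7% = 18,888
  37–42: 13,200 × 30.6% = 4039.2
  43–48: 22,800 × 67.1% = 15298.8
  49–69: 16,800 × 20.6% = 3460.8
  70+: 43,200 × 52.5% = 22,680
Estimated total = 64366.8 → 64,400.

64,400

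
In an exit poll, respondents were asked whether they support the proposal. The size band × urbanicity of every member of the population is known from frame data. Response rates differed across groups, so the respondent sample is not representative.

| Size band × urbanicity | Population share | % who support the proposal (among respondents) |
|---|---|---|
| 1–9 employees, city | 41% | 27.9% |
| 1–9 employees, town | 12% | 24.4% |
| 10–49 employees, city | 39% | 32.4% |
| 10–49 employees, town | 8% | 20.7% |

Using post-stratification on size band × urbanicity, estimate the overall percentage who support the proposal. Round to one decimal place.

Weight each group's respondent value by its population share:
  1–9 employees, city: 0.41 × 27.9 = 11.439
  1–9 employees, town: 0.12 × 24.4 = 2.928
  10–49 employees, city: 0.39 × 32.4 = 12.636
  10–49 employees, town: 0.08 × 20.7 = 1.656
Post-stratified estimate = 28.659 → 28.7%.

28.7%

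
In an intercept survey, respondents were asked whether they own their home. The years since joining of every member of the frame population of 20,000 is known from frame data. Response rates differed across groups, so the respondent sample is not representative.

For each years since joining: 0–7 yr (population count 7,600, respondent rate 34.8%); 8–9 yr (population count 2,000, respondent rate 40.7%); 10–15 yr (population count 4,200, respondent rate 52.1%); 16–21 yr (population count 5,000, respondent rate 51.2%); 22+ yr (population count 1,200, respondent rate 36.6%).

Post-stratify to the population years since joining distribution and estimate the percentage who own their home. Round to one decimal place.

43.2%

Reweight to the known years since joining distribution:
  0–7 yr: (7,600/20,000) × 34.8 = 13.224
  8–9 yr: (2,000/20,000) × 40.7 = 4.07
  10–15 yr: (4,200/20,000) × 52.1 = 10.941
  16–21 yr: (5,000/20,000) × 51.2 = 12.8
  22+ yr: (1,200/20,000) × 36.6 = 2.196
Post-stratified estimate = 43.231 → 43.2%.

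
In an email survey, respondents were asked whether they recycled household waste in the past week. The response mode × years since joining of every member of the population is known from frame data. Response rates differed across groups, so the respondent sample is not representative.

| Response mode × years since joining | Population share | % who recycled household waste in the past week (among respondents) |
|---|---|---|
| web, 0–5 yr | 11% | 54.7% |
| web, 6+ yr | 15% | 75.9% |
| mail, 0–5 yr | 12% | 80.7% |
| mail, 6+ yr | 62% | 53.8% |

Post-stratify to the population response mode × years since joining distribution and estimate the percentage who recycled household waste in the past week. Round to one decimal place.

Reweight to the known response mode × years since joining distribution:
  web, 0–5 yr: 0.11 × 54.7 = 6.017
  web, 6+ yr: 0.15 × 75.9 = 11.385
  mail, 0–5 yr: 0.12 × 80.7 = 9.684
  mail, 6+ yr: 0.62 × 53.8 = 33.356
Post-stratified estimate = 60.442 → 60.4%.

60.4%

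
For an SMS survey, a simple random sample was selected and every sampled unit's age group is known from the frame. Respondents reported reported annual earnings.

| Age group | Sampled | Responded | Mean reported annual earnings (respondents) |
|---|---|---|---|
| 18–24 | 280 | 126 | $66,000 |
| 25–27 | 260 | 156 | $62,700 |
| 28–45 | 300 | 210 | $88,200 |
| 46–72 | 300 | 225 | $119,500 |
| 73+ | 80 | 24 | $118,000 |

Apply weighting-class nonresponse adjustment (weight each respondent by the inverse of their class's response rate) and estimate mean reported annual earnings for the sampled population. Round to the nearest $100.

$87,300

Class response rates: 18–24 126/280 = 45%, 25–27 156/260 = 60%, 28–45 210/300 = 70%, 46–72 225/300 = 75%, 73+ 24/80 = 30%.
Inverse-response-rate weighting restores each class to its sampled count, so class totals weight by n_sampled:
  18–24: 280 × 66,000 = 18,480,000
  25–27: 260 × 62,700 = 16,302,000
  28–45: 300 × 88,200 = 26,460,000
  46–72: 300 × 119,500 = 35,850,000
  73+: 80 × 118,000 = 9,440,000
Adjusted estimate = 106,532,000 / 1,220 = 87321.3 → $87,300.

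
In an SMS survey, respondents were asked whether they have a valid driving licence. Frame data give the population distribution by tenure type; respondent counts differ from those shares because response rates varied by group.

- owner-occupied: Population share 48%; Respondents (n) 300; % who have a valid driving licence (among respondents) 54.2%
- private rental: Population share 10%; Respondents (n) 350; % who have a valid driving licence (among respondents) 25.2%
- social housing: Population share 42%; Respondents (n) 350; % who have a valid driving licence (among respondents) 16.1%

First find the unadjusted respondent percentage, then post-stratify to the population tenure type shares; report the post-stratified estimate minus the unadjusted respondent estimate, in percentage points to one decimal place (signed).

Naive respondent-only estimate (weights = respondent counts):
  (300/1000)×54.2 + (350/1000)×25.2 + (350/1000)×16.1 = 30.715%
Reweighting by population tenure type shares:
  0.48×54.2 + 0.1×25.2 + 0.42×16.1 = 35.298%
Difference = 35.298 − 30.715 = 4.583 pp.

+4.6 percentage points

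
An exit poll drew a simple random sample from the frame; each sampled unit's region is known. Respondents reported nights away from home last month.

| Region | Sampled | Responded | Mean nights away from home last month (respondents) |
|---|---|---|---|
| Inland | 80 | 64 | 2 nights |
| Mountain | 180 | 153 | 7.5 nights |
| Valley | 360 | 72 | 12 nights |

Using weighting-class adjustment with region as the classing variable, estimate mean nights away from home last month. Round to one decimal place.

9.4

Class response rates: Inland 64/80 = 80%, Mountain 153/180 = 85%, Valley 72/360 = 20%.
Each respondent's weight = sampled/responded in their class; summing within a class gives n_sampled, so:
  Inland: 80 × 2 = 160
  Mountain: 180 × 7.5 = 1350
  Valley: 360 × 12 = 4320
Adjusted estimate = 5830 / 620 = 9.40323 → 9.4.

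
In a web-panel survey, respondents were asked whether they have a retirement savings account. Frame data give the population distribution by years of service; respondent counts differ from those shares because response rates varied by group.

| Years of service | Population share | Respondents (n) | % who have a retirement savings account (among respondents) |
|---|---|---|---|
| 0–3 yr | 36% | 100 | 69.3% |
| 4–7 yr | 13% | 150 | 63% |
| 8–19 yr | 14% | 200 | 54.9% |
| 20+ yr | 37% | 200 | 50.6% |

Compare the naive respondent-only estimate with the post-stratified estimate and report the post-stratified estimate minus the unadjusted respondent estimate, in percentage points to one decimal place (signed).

+1.9 percentage points

Without adjustment, the pooled respondent share is:
  (100/650)×69.3 + (150/650)×63 + (200/650)×54.9 + (200/650)×50.6 = 57.6615%
Post-stratified estimate weights by population shares:
  0.36×69.3 + 0.13×63 + 0.14×54.9 + 0.37×50.6 = 59.546%
Difference = 59.546 − 57.6615 = 1.8845 pp.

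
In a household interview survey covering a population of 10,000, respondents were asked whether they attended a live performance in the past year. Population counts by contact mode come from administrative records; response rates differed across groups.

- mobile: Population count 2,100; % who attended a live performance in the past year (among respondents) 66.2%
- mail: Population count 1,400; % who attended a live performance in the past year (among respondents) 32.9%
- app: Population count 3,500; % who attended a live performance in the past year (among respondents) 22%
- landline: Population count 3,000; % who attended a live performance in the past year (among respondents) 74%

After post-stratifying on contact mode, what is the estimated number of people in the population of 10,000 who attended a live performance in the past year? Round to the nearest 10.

Apply each group's respondent rate to its population count:
  mobile: 2,100 × 66.2% = 1390.2
  mail: 1,400 × 32.9% = 460.6
  app: 3,500 × 22% = 770
  landline: 3,000 × 74% = 2220
Estimated total = 4840.8 → 4,840.

4,840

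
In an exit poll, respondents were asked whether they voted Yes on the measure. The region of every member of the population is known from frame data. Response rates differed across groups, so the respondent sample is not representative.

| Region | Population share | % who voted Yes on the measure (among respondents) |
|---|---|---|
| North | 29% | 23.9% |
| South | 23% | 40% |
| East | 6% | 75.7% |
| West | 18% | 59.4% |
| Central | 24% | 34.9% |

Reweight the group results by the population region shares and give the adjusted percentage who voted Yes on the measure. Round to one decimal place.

39.7%

Post-stratification weights by population share, not respondent share:
  North: 0.29 × 23.9 = 6.931
  South: 0.23 × 40 = 9.2
  East: 0.06 × 75.7 = 4.542
  West: 0.18 × 59.4 = 10.692
  Central: 0.24 × 34.9 = 8.376
Post-stratified estimate = 39.741 → 39.7%.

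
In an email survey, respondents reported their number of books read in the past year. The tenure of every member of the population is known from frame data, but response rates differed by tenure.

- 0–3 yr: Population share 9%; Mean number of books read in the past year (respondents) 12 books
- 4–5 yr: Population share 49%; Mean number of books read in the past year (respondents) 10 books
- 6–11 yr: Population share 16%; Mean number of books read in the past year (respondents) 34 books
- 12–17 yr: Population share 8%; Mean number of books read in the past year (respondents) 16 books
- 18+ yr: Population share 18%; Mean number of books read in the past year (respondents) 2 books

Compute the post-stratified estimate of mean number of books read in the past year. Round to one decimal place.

13.1

Each cell contributes population-share × respondent value:
  0–3 yr: 0.09 × 12 = 1.08
  4–5 yr: 0.49 × 10 = 4.9
  6–11 yr: 0.16 × 34 = 5.44
  12–17 yr: 0.08 × 16 = 1.28
  18+ yr: 0.18 × 2 = 0.36
Post-stratified estimate = 13.06 → 13.1.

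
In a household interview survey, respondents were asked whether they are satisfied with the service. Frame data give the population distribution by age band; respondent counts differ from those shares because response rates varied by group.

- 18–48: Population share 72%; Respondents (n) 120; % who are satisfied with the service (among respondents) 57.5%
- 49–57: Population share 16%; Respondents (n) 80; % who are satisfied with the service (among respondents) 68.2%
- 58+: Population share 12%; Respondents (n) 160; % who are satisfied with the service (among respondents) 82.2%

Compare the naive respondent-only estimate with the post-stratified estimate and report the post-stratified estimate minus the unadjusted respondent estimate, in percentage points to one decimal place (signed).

-8.7 percentage points

Without adjustment, the pooled respondent share is:
  (120/360)×57.5 + (80/360)×68.2 + (160/360)×82.2 = 70.8556%
Reweighting by population age band shares:
  0.72×57.5 + 0.16×68.2 + 0.12×82.2 = 62.176%
Difference = 62.176 − 70.8556 = -8.6796 pp.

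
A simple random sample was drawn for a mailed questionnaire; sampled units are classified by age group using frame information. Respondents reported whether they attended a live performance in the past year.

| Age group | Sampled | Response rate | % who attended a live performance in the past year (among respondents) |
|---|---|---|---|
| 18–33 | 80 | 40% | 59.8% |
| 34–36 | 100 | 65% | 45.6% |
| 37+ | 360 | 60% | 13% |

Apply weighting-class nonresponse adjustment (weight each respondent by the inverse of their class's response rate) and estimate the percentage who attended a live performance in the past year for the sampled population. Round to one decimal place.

Weighting each respondent by the inverse class response rate inflates each class back to its sampled size, so the class weight is n_sampled:
  18–33: 80 × 59.8 = 4784
  34–36: 100 × 45.6 = 4560
  37+: 360 × 13 = 4680
Adjusted estimate = 14,024 / 540 = 25.9704 → 26.0%.

26.0%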